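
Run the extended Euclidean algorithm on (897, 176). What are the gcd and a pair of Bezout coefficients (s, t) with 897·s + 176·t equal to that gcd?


Euclidean algorithm on (897, 176) — divide until remainder is 0:
  897 = 5 · 176 + 17
  176 = 10 · 17 + 6
  17 = 2 · 6 + 5
  6 = 1 · 5 + 1
  5 = 5 · 1 + 0
gcd(897, 176) = 1.
Track Bezout coefficients alongside the remainders: start with r₀ = 897 = a·1 + b·0 (s = 1, t = 0) and r₁ = 176 = a·0 + b·1 (s = 0, t = 1); each new remainder r_{k+1} = r_{k-1} − q_k·r_k inherits s_{k+1} = s_{k-1} − q_k·s_k, t_{k+1} = t_{k-1} − q_k·t_k, so r_k = a·s_k + b·t_k at every step:
  q = 5: r = 17, s = 1 − 5·0 = 1, t = 0 − 5·1 = -5  (check: 897·1 + 176·(-5) = 17)
  q = 10: r = 6, s = 0 − 10·1 = -10, t = 1 − 10·(-5) = 51  (check: 897·(-10) + 176·51 = 6)
  q = 2: r = 5, s = 1 − 2·(-10) = 21, t = -5 − 2·51 = -107  (check: 897·21 + 176·(-107) = 5)
  q = 1: r = 1, s = -10 − 1·21 = -31, t = 51 − 1·(-107) = 158  (check: 897·(-31) + 176·158 = 1)
The row with r = 1 (the gcd) gives the Bezout coefficients s = -31, t = 158.
Result: 897 · (-31) + 176 · (158) = 1.

gcd(897, 176) = 1; s = -31, t = 158 (check: 897·(-31) + 176·158 = 1).


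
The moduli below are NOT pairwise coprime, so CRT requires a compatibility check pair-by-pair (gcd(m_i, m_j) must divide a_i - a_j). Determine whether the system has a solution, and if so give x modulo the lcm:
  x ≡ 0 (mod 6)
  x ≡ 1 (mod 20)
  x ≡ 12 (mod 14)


Moduli 6, 20, 14 are not pairwise coprime, so CRT works modulo lcm(m_i) when all pairwise compatibility conditions hold.
Pairwise compatibility: gcd(m_i, m_j) must divide a_i - a_j for every pair.
Merge one congruence at a time:
  Start: x ≡ 0 (mod 6).
  Combine with x ≡ 1 (mod 20): gcd(6, 20) = 2, and 1 - 0 = 1 is NOT divisible by 2.
    ⇒ system is inconsistent (no integer solution).

No solution (the system is inconsistent).


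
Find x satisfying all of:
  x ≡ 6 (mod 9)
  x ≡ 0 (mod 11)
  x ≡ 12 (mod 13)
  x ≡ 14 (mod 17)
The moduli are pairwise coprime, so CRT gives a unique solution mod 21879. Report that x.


Product of moduli M = 9 · 11 · 13 · 17 = 21879.
Merge one congruence at a time:
  Start: x ≡ 6 (mod 9).
  Combine with x ≡ 0 (mod 11); new modulus lcm = 99.
    Write x = 6 + 9·t and substitute into x ≡ 0 (mod 11): 9·t ≡ 0 − 6 = -6 (mod 11).
    Reduce coefficients mod 11: 9·t ≡ 5 (mod 11).
    The inverse of 9 mod 11 is 5 (since 9·5 = 45 = 4·11 + 1), so t ≡ 5·5 = 25 ≡ 3 (mod 11).
    Then x = 6 + 9·3 = 33, valid modulo lcm(9, 11) = 99: x ≡ 33 (mod 99).
  Combine with x ≡ 12 (mod 13); new modulus lcm = 1287.
    Write x = 33 + 99·t and substitute into x ≡ 12 (mod 13): 99·t ≡ 12 − 33 = -21 (mod 13).
    Reduce coefficients mod 13: 8·t ≡ 5 (mod 13).
    The inverse of 8 mod 13 is 5 (since 8·5 = 40 = 3·13 + 1), so t ≡ 5·5 = 25 ≡ 12 (mod 13).
    Then x = 33 + 99·12 = 1221, valid modulo lcm(99, 13) = 1287: x ≡ 1221 (mod 1287).
  Combine with x ≡ 14 (mod 17); new modulus lcm = 21879.
    Write x = 1221 + 1287·t and substitute into x ≡ 14 (mod 17): 1287·t ≡ 14 − 1221 = -1207 (mod 17).
    Reduce coefficients mod 17: 12·t ≡ 0 (mod 17).
    The inverse of 12 mod 17 is 10 (since 12·10 = 120 = 7·17 + 1), so t ≡ 10·0 = 0 ≡ 0 (mod 17).
    Then x = 1221 + 1287·0 = 1221, valid modulo lcm(1287, 17) = 21879: x ≡ 1221 (mod 21879).
Verify against each original: 1221 mod 9 = 6, 1221 mod 11 = 0, 1221 mod 13 = 12, 1221 mod 17 = 14.

x ≡ 1221 (mod 21879).


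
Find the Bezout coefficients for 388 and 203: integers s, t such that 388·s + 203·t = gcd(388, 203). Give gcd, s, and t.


Euclidean algorithm on (388, 203) — divide until remainder is 0:
  388 = 1 · 203 + 185
  203 = 1 · 185 + 18
  185 = 10 · 18 + 5
  18 = 3 · 5 + 3
  5 = 1 · 3 + 2
  3 = 1 · 2 + 1
  2 = 2 · 1 + 0
gcd(388, 203) = 1.
Track Bezout coefficients alongside the remainders: start with r₀ = 388 = a·1 + b·0 (s = 1, t = 0) and r₁ = 203 = a·0 + b·1 (s = 0, t = 1); each new remainder r_{k+1} = r_{k-1} − q_k·r_k inherits s_{k+1} = s_{k-1} − q_k·s_k, t_{k+1} = t_{k-1} − q_k·t_k, so r_k = a·s_k + b·t_k at every step:
  q = 1: r = 185, s = 1 − 1·0 = 1, t = 0 − 1·1 = -1  (check: 388·1 + 203·(-1) = 185)
  q = 1: r = 18, s = 0 − 1·1 = -1, t = 1 − 1·(-1) = 2  (check: 388·(-1) + 203·2 = 18)
  q = 10: r = 5, s = 1 − 10·(-1) = 11, t = -1 − 10·2 = -21  (check: 388·11 + 203·(-21) = 5)
  q = 3: r = 3, s = -1 − 3·11 = -34, t = 2 − 3·(-21) = 65  (check: 388·(-34) + 203·65 = 3)
  q = 1: r = 2, s = 11 − 1·(-34) = 45, t = -21 − 1·65 = -86  (check: 388·45 + 203·(-86) = 2)
  q = 1: r = 1, s = -34 − 1·45 = -79, t = 65 − 1·(-86) = 151  (check: 388·(-79) + 203·151 = 1)
The row with r = 1 (the gcd) gives the Bezout coefficients s = -79, t = 151.
Result: 388 · (-79) + 203 · (151) = 1.

gcd(388, 203) = 1; s = -79, t = 151 (check: 388·(-79) + 203·151 = 1).


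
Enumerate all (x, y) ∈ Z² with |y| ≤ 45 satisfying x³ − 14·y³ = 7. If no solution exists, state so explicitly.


The equation is x³ - 14y³ = 7. For fixed y, x³ = 14·y³ + 7, so a solution requires the RHS to be a perfect cube.
Strategy: iterate y from -45 to 45, compute RHS = 14·y³ + 7, and check whether it is a (positive or negative) perfect cube.
Check small values of y:
  y = 0: RHS = 7 is not a perfect cube.
  y = 1: RHS = 21 is not a perfect cube.
  y = -1: RHS = -7 is not a perfect cube.
  y = 2: RHS = 119 is not a perfect cube.
  y = -2: RHS = -105 is not a perfect cube.
  y = 3: RHS = 385 is not a perfect cube.
  y = -3: RHS = -371 is not a perfect cube.
Continuing the search up to |y| = 45 finds no solutions either.
No (x, y) in the scanned range satisfies the equation.

No integer solutions with |y| ≤ 45.


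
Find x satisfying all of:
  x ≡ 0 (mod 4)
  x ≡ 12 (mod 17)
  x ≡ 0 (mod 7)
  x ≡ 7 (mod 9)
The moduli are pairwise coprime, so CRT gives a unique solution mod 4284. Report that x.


Product of moduli M = 4 · 17 · 7 · 9 = 4284.
Merge one congruence at a time:
  Start: x ≡ 0 (mod 4).
  Combine with x ≡ 12 (mod 17); new modulus lcm = 68.
    Write x = 0 + 4·t and substitute into x ≡ 12 (mod 17): 4·t ≡ 12 − 0 = 12 (mod 17).
    The inverse of 4 mod 17 is 13 (since 4·13 = 52 = 3·17 + 1), so t ≡ 13·12 = 156 ≡ 3 (mod 17).
    Then x = 0 + 4·3 = 12, valid modulo lcm(4, 17) = 68: x ≡ 12 (mod 68).
  Combine with x ≡ 0 (mod 7); new modulus lcm = 476.
    Write x = 12 + 68·t and substitute into x ≡ 0 (mod 7): 68·t ≡ 0 − 12 = -12 (mod 7).
    Reduce coefficients mod 7: 5·t ≡ 2 (mod 7).
    The inverse of 5 mod 7 is 3 (since 5·3 = 15 = 2·7 + 1), so t ≡ 3·2 = 6 ≡ 6 (mod 7).
    Then x = 12 + 68·6 = 420, valid modulo lcm(68, 7) = 476: x ≡ 420 (mod 476).
  Combine with x ≡ 7 (mod 9); new modulus lcm = 4284.
    Write x = 420 + 476·t and substitute into x ≡ 7 (mod 9): 476·t ≡ 7 − 420 = -413 (mod 9).
    Reduce coefficients mod 9: 8·t ≡ 1 (mod 9).
    The inverse of 8 mod 9 is 8 (since 8·8 = 64 = 7·9 + 1), so t ≡ 8·1 = 8 ≡ 8 (mod 9).
    Then x = 420 + 476·8 = 4228, valid modulo lcm(476, 9) = 4284: x ≡ 4228 (mod 4284).
Verify against each original: 4228 mod 4 = 0, 4228 mod 17 = 12, 4228 mod 7 = 0, 4228 mod 9 = 7.

x ≡ 4228 (mod 4284).


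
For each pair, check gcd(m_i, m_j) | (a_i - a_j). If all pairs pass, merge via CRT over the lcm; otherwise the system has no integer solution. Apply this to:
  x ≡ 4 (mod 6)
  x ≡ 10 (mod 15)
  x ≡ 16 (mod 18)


Moduli 6, 15, 18 are not pairwise coprime, so CRT works modulo lcm(m_i) when all pairwise compatibility conditions hold.
Pairwise compatibility: gcd(m_i, m_j) must divide a_i - a_j for every pair.
Merge one congruence at a time:
  Start: x ≡ 4 (mod 6).
  Combine with x ≡ 10 (mod 15): gcd(6, 15) = 3; 10 - 4 = 6, which IS divisible by 3, so compatible.
    Write x = 4 + 6·t and substitute into x ≡ 10 (mod 15): 6·t ≡ 10 − 4 = 6 (mod 15).
    Divide the congruence (and modulus) by g = 3: 2·t ≡ 2 (mod 5).
    The inverse of 2 mod 5 is 3 (since 2·3 = 6 = 1·5 + 1), so t ≡ 3·2 = 6 ≡ 1 (mod 5).
    Then x = 4 + 6·1 = 10, valid modulo lcm(6, 15) = 30: x ≡ 10 (mod 30).
  Combine with x ≡ 16 (mod 18): gcd(30, 18) = 6; 16 - 10 = 6, which IS divisible by 6, so compatible.
    Write x = 10 + 30·t and substitute into x ≡ 16 (mod 18): 30·t ≡ 16 − 10 = 6 (mod 18).
    Divide the congruence (and modulus) by g = 6: 5·t ≡ 1 (mod 3).
    Reduce coefficients mod 3: 2·t ≡ 1 (mod 3).
    The inverse of 2 mod 3 is 2 (since 2·2 = 4 = 1·3 + 1), so t ≡ 2·1 = 2 ≡ 2 (mod 3).
    Then x = 10 + 30·2 = 70, valid modulo lcm(30, 18) = 90: x ≡ 70 (mod 90).
Verify: 70 mod 6 = 4, 70 mod 15 = 10, 70 mod 18 = 16.

x ≡ 70 (mod 90).


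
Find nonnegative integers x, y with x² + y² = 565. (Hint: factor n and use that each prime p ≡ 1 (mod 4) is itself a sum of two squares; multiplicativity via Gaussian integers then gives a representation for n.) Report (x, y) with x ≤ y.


Step 1: Factor n = 565 = 5 · 113.
Step 2: Check the mod-4 condition on each prime factor: 5 ≡ 1 (mod 4), exponent 1; 113 ≡ 1 (mod 4), exponent 1.
All primes ≡ 3 (mod 4) appear to even exponent (or don't appear), so by the two-squares theorem n IS expressible as a sum of two squares.
Step 3: Build a representation. Here n = 5 · 113 is a product of primes ≡ 1 (mod 4). Each prime p ≡ 1 (mod 4) is itself a sum of two squares; find a² by testing p − a² for a perfect square:
  5: 5 − 1² = 4 = 2² ⇒ 5 = 1² + 2².
  113: 113 − 1² = 112, 113 − 2² = 109, 113 − 3² = 104, 113 − 4² = 97, 113 − 5² = 88, 113 − 6² = 77, 113 − 7² = 64 = 8² ⇒ 113 = 7² + 8².
  Combine using the Brahmagupta–Fibonacci identity (a² + b²)(c² + d²) = (ac − bd)² + (ad + bc)² = (ac + bd)² + (ad − bc)²:
  5 · 113 = 565: from (1² + 2²)(7² + 8²), take (1·7 − 2·8, 1·8 + 2·7) = (7 − 16, 8 + 14) = (-9, 22); dropping signs (only squares matter) gives (9, 22); check 9² + 22² = 81 + 484 = 565 ✓.
Step 4: Order so x ≤ y and verify: 9² + 22² = 81 + 484 = 565 = n. ✓

n = 565 = 9² + 22² (one valid representation with x ≤ y).


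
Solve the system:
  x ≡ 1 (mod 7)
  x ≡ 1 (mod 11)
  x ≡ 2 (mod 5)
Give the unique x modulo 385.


Moduli 7, 11, 5 are pairwise coprime; by CRT there is a unique solution modulo M = 7 · 11 · 5 = 385.
Solve pairwise, accumulating the modulus:
  Start with x ≡ 1 (mod 7).
  Combine with x ≡ 1 (mod 11): since gcd(7, 11) = 1, we get a unique residue mod 77.
    Write x = 1 + 7·t and substitute into x ≡ 1 (mod 11): 7·t ≡ 1 − 1 = 0 (mod 11).
    The inverse of 7 mod 11 is 8 (since 7·8 = 56 = 5·11 + 1), so t ≡ 8·0 = 0 ≡ 0 (mod 11).
    Then x = 1 + 7·0 = 1, valid modulo lcm(7, 11) = 77: x ≡ 1 (mod 77).
  Combine with x ≡ 2 (mod 5): since gcd(77, 5) = 1, we get a unique residue mod 385.
    Write x = 1 + 77·t and substitute into x ≡ 2 (mod 5): 77·t ≡ 2 − 1 = 1 (mod 5).
    Reduce coefficients mod 5: 2·t ≡ 1 (mod 5).
    The inverse of 2 mod 5 is 3 (since 2·3 = 6 = 1·5 + 1), so t ≡ 3·1 = 3 ≡ 3 (mod 5).
    Then x = 1 + 77·3 = 232, valid modulo lcm(77, 5) = 385: x ≡ 232 (mod 385).
Verify: 232 mod 7 = 1 ✓, 232 mod 11 = 1 ✓, 232 mod 5 = 2 ✓.

x ≡ 232 (mod 385).


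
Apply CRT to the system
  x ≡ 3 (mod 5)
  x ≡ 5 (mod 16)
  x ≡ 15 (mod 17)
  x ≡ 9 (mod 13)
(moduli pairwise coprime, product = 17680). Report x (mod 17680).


Product of moduli M = 5 · 16 · 17 · 13 = 17680.
Merge one congruence at a time:
  Start: x ≡ 3 (mod 5).
  Combine with x ≡ 5 (mod 16); new modulus lcm = 80.
    Write x = 3 + 5·t and substitute into x ≡ 5 (mod 16): 5·t ≡ 5 − 3 = 2 (mod 16).
    The inverse of 5 mod 16 is 13 (since 5·13 = 65 = 4·16 + 1), so t ≡ 13·2 = 26 ≡ 10 (mod 16).
    Then x = 3 + 5·10 = 53, valid modulo lcm(5, 16) = 80: x ≡ 53 (mod 80).
  Combine with x ≡ 15 (mod 17); new modulus lcm = 1360.
    Write x = 53 + 80·t and substitute into x ≡ 15 (mod 17): 80·t ≡ 15 − 53 = -38 (mod 17).
    Reduce coefficients mod 17: 12·t ≡ 13 (mod 17).
    The inverse of 12 mod 17 is 10 (since 12·10 = 120 = 7·17 + 1), so t ≡ 10·13 = 130 ≡ 11 (mod 17).
    Then x = 53 + 80·11 = 933, valid modulo lcm(80, 17) = 1360: x ≡ 933 (mod 1360).
  Combine with x ≡ 9 (mod 13); new modulus lcm = 17680.
    Write x = 933 + 1360·t and substitute into x ≡ 9 (mod 13): 1360·t ≡ 9 − 933 = -924 (mod 13).
    Reduce coefficients mod 13: 8·t ≡ 12 (mod 13).
    The inverse of 8 mod 13 is 5 (since 8·5 = 40 = 3·13 + 1), so t ≡ 5·12 = 60 ≡ 8 (mod 13).
    Then x = 933 + 1360·8 = 11813, valid modulo lcm(1360, 13) = 17680: x ≡ 11813 (mod 17680).
Verify against each original: 11813 mod 5 = 3, 11813 mod 16 = 5, 11813 mod 17 = 15, 11813 mod 13 = 9.

x ≡ 11813 (mod 17680).


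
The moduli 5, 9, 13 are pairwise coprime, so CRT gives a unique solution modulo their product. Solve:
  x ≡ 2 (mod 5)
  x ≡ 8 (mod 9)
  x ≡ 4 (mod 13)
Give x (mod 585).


Moduli 5, 9, 13 are pairwise coprime; by CRT there is a unique solution modulo M = 5 · 9 · 13 = 585.
Solve pairwise, accumulating the modulus:
  Start with x ≡ 2 (mod 5).
  Combine with x ≡ 8 (mod 9): since gcd(5, 9) = 1, we get a unique residue mod 45.
    Write x = 2 + 5·t and substitute into x ≡ 8 (mod 9): 5·t ≡ 8 − 2 = 6 (mod 9).
    The inverse of 5 mod 9 is 2 (since 5·2 = 10 = 1·9 + 1), so t ≡ 2·6 = 12 ≡ 3 (mod 9).
    Then x = 2 + 5·3 = 17, valid modulo lcm(5, 9) = 45: x ≡ 17 (mod 45).
  Combine with x ≡ 4 (mod 13): since gcd(45, 13) = 1, we get a unique residue mod 585.
    Write x = 17 + 45·t and substitute into x ≡ 4 (mod 13): 45·t ≡ 4 − 17 = -13 (mod 13).
    Reduce coefficients mod 13: 6·t ≡ 0 (mod 13).
    The inverse of 6 mod 13 is 11 (since 6·11 = 66 = 5·13 + 1), so t ≡ 11·0 = 0 ≡ 0 (mod 13).
    Then x = 17 + 45·0 = 17, valid modulo lcm(45, 13) = 585: x ≡ 17 (mod 585).
Verify: 17 mod 5 = 2 ✓, 17 mod 9 = 8 ✓, 17 mod 13 = 4 ✓.

x ≡ 17 (mod 585).


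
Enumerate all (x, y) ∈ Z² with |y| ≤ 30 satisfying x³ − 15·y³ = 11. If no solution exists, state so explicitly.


The equation is x³ - 15y³ = 11. For fixed y, x³ = 15·y³ + 11, so a solution requires the RHS to be a perfect cube.
Strategy: iterate y from -30 to 30, compute RHS = 15·y³ + 11, and check whether it is a (positive or negative) perfect cube.
Check small values of y:
  y = 0: RHS = 11 is not a perfect cube.
  y = 1: RHS = 26 is not a perfect cube.
  y = -1: RHS = -4 is not a perfect cube.
  y = 2: RHS = 131 is not a perfect cube.
  y = -2: RHS = -109 is not a perfect cube.
  y = 3: RHS = 416 is not a perfect cube.
  y = -3: RHS = -394 is not a perfect cube.
Continuing the search up to |y| = 30 finds no solutions either.
No (x, y) in the scanned range satisfies the equation.

No integer solutions with |y| ≤ 30.


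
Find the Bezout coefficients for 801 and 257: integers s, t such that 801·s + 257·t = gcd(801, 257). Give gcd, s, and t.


Euclidean algorithm on (801, 257) — divide until remainder is 0:
  801 = 3 · 257 + 30
  257 = 8 · 30 + 17
  30 = 1 · 17 + 13
  17 = 1 · 13 + 4
  13 = 3 · 4 + 1
  4 = 4 · 1 + 0
gcd(801, 257) = 1.
Track Bezout coefficients alongside the remainders: start with r₀ = 801 = a·1 + b·0 (s = 1, t = 0) and r₁ = 257 = a·0 + b·1 (s = 0, t = 1); each new remainder r_{k+1} = r_{k-1} − q_k·r_k inherits s_{k+1} = s_{k-1} − q_k·s_k, t_{k+1} = t_{k-1} − q_k·t_k, so r_k = a·s_k + b·t_k at every step:
  q = 3: r = 30, s = 1 − 3·0 = 1, t = 0 − 3·1 = -3  (check: 801·1 + 257·(-3) = 30)
  q = 8: r = 17, s = 0 − 8·1 = -8, t = 1 − 8·(-3) = 25  (check: 801·(-8) + 257·25 = 17)
  q = 1: r = 13, s = 1 − 1·(-8) = 9, t = -3 − 1·25 = -28  (check: 801·9 + 257·(-28) = 13)
  q = 1: r = 4, s = -8 − 1·9 = -17, t = 25 − 1·(-28) = 53  (check: 801·(-17) + 257·53 = 4)
  q = 3: r = 1, s = 9 − 3·(-17) = 60, t = -28 − 3·53 = -187  (check: 801·60 + 257·(-187) = 1)
The row with r = 1 (the gcd) gives the Bezout coefficients s = 60, t = -187.
Result: 801 · (60) + 257 · (-187) = 1.

gcd(801, 257) = 1; s = 60, t = -187 (check: 801·60 + 257·(-187) = 1).


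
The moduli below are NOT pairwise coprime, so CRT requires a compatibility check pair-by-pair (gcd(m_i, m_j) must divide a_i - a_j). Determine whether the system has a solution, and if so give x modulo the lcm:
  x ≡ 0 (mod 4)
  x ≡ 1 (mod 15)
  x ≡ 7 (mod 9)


Moduli 4, 15, 9 are not pairwise coprime, so CRT works modulo lcm(m_i) when all pairwise compatibility conditions hold.
Pairwise compatibility: gcd(m_i, m_j) must divide a_i - a_j for every pair.
Merge one congruence at a time:
  Start: x ≡ 0 (mod 4).
  Combine with x ≡ 1 (mod 15): gcd(4, 15) = 1; 1 - 0 = 1, which IS divisible by 1, so compatible.
    Write x = 0 + 4·t and substitute into x ≡ 1 (mod 15): 4·t ≡ 1 − 0 = 1 (mod 15).
    The inverse of 4 mod 15 is 4 (since 4·4 = 16 = 1·15 + 1), so t ≡ 4·1 = 4 ≡ 4 (mod 15).
    Then x = 0 + 4·4 = 16, valid modulo lcm(4, 15) = 60: x ≡ 16 (mod 60).
  Combine with x ≡ 7 (mod 9): gcd(60, 9) = 3; 7 - 16 = -9, which IS divisible by 3, so compatible.
    Write x = 16 + 60·t and substitute into x ≡ 7 (mod 9): 60·t ≡ 7 − 16 = -9 (mod 9).
    Divide the congruence (and modulus) by g = 3: 20·t ≡ -3 (mod 3).
    Reduce coefficients mod 3: 2·t ≡ 0 (mod 3).
    The inverse of 2 mod 3 is 2 (since 2·2 = 4 = 1·3 + 1), so t ≡ 2·0 = 0 ≡ 0 (mod 3).
    Then x = 16 + 60·0 = 16, valid modulo lcm(60, 9) = 180: x ≡ 16 (mod 180).
Verify: 16 mod 4 = 0, 16 mod 15 = 1, 16 mod 9 = 7.

x ≡ 16 (mod 180).


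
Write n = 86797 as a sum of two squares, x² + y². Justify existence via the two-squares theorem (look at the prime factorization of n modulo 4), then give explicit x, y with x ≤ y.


Step 1: Factor n = 86797 = 29 · 41 · 73.
Step 2: Check the mod-4 condition on each prime factor: 29 ≡ 1 (mod 4), exponent 1; 41 ≡ 1 (mod 4), exponent 1; 73 ≡ 1 (mod 4), exponent 1.
All primes ≡ 3 (mod 4) appear to even exponent (or don't appear), so by the two-squares theorem n IS expressible as a sum of two squares.
Step 3: Build a representation. Here n = 29 · 41 · 73 is a product of primes ≡ 1 (mod 4). Each prime p ≡ 1 (mod 4) is itself a sum of two squares; find a² by testing p − a² for a perfect square:
  29: 29 − 1² = 28, 29 − 2² = 25 = 5² ⇒ 29 = 2² + 5².
  41: 41 − 1² = 40, 41 − 2² = 37, 41 − 3² = 32, 41 − 4² = 25 = 5² ⇒ 41 = 4² + 5².
  73: 73 − 1² = 72, 73 − 2² = 69, 73 − 3² = 64 = 8² ⇒ 73 = 3² + 8².
  Combine using the Brahmagupta–Fibonacci identity (a² + b²)(c² + d²) = (ac − bd)² + (ad + bc)² = (ac + bd)² + (ad − bc)²:
  29 · 41 = 1189: from (2² + 5²)(4² + 5²), take (2·4 − 5·5, 2·5 + 5·4) = (8 − 25, 10 + 20) = (-17, 30); dropping signs (only squares matter) gives (17, 30); check 17² + 30² = 289 + 900 = 1189 ✓.
  1189 · 73 = 86797: from (17² + 30²)(3² + 8²), take (17·3 − 30·8, 17·8 + 30·3) = (51 − 240, 136 + 90) = (-189, 226); dropping signs (only squares matter) gives (189, 226); check 189² + 226² = 35721 + 51076 = 86797 ✓.
Step 4: Order so x ≤ y and verify: 189² + 226² = 35721 + 51076 = 86797 = n. ✓

n = 86797 = 189² + 226² (one valid representation with x ≤ y).


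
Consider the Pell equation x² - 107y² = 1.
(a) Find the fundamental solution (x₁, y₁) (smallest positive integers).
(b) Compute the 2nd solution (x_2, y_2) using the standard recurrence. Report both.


Step 1: Find the fundamental solution (x₁, y₁) of x² - 107y² = 1.
  Expand √107 as a continued fraction. a₀ = ⌊√107⌋ = 10; iterate m_{k+1} = d_k·a_k − m_k, d_{k+1} = (107 − m_{k+1}²)/d_k, a_{k+1} = ⌊(a₀ + m_{k+1})/d_{k+1}⌋ (starting m₀ = 0, d₀ = 1), with convergents p_k = a_k·p_{k-1} + p_{k-2}, q_k = a_k·q_{k-1} + q_{k-2} (p₋₁ = 1, q₋₁ = 0):
  k = 0: a₀ = 10; p₀/q₀ = 10/1; p₀² − 107·q₀² = 100 − 107 = -7.
  k = 1: m = 10, d = 7, a = ⌊(10 + 10)/7⌋ = 2; p/q = (2·10 + 1)/(2·1 + 0) = 21/2; p² − 107·q² = 441 − 428 = 13.
  k = 2: m = 4, d = 13, a = ⌊(10 + 4)/13⌋ = 1; p/q = (1·21 + 10)/(1·2 + 1) = 31/3; p² − 107·q² = 961 − 963 = -2.
  k = 3: m = 9, d = 2, a = ⌊(10 + 9)/2⌋ = 9; p/q = (9·31 + 21)/(9·3 + 2) = 300/29; p² − 107·q² = 90000 − 89987 = 13.
  k = 4: m = 9, d = 13, a = ⌊(10 + 9)/13⌋ = 1; p/q = (1·300 + 31)/(1·29 + 3) = 331/32; p² − 107·q² = 109561 − 109568 = -7.
  k = 5: m = 4, d = 7, a = ⌊(10 + 4)/7⌋ = 2; p/q = (2·331 + 300)/(2·32 + 29) = 962/93; p² − 107·q² = 925444 − 925443 = 1.
  The first convergent with p² − 107·q² = 1 gives the fundamental solution (x₁, y₁) = (962, 93).
Step 2: Apply the recurrence (x_{n+1}, y_{n+1}) = (x₁x_n + 107y₁y_n, x₁y_n + y₁x_n) repeatedly.
  From (x_1, y_1) = (962, 93): x_2 = 962·962 + 107·93·93 = 1850887; y_2 = 962·93 + 93·962 = 178932.
Step 3: Verify x_2² - 107·y_2² = 3425782686769 - 3425782686768 = 1 (should be 1). ✓

(x_1, y_1) = (962, 93); (x_2, y_2) = (1850887, 178932).


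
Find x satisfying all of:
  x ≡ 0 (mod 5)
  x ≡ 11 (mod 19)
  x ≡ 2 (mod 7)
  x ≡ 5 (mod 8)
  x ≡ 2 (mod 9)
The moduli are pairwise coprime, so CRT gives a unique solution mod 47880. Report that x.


Product of moduli M = 5 · 19 · 7 · 8 · 9 = 47880.
Merge one congruence at a time:
  Start: x ≡ 0 (mod 5).
  Combine with x ≡ 11 (mod 19); new modulus lcm = 95.
    Write x = 0 + 5·t and substitute into x ≡ 11 (mod 19): 5·t ≡ 11 − 0 = 11 (mod 19).
    The inverse of 5 mod 19 is 4 (since 5·4 = 20 = 1·19 + 1), so t ≡ 4·11 = 44 ≡ 6 (mod 19).
    Then x = 0 + 5·6 = 30, valid modulo lcm(5, 19) = 95: x ≡ 30 (mod 95).
  Combine with x ≡ 2 (mod 7); new modulus lcm = 665.
    Write x = 30 + 95·t and substitute into x ≡ 2 (mod 7): 95·t ≡ 2 − 30 = -28 (mod 7).
    Reduce coefficients mod 7: 4·t ≡ 0 (mod 7).
    The inverse of 4 mod 7 is 2 (since 4·2 = 8 = 1·7 + 1), so t ≡ 2·0 = 0 ≡ 0 (mod 7).
    Then x = 30 + 95·0 = 30, valid modulo lcm(95, 7) = 665: x ≡ 30 (mod 665).
  Combine with x ≡ 5 (mod 8); new modulus lcm = 5320.
    Write x = 30 + 665·t and substitute into x ≡ 5 (mod 8): 665·t ≡ 5 − 30 = -25 (mod 8).
    Reduce coefficients mod 8: 1·t ≡ 7 (mod 8).
    So t ≡ 7 (mod 8).
    Then x = 30 + 665·7 = 4685, valid modulo lcm(665, 8) = 5320: x ≡ 4685 (mod 5320).
  Combine with x ≡ 2 (mod 9); new modulus lcm = 47880.
    Write x = 4685 + 5320·t and substitute into x ≡ 2 (mod 9): 5320·t ≡ 2 − 4685 = -4683 (mod 9).
    Reduce coefficients mod 9: 1·t ≡ 6 (mod 9).
    So t ≡ 6 (mod 9).
    Then x = 4685 + 5320·6 = 36605, valid modulo lcm(5320, 9) = 47880: x ≡ 36605 (mod 47880).
Verify against each original: 36605 mod 5 = 0, 36605 mod 19 = 11, 36605 mod 7 = 2, 36605 mod 8 = 5, 36605 mod 9 = 2.

x ≡ 36605 (mod 47880).


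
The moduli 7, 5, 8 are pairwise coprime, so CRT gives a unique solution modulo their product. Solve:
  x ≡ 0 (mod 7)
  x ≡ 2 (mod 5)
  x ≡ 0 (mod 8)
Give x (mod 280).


Moduli 7, 5, 8 are pairwise coprime; by CRT there is a unique solution modulo M = 7 · 5 · 8 = 280.
Solve pairwise, accumulating the modulus:
  Start with x ≡ 0 (mod 7).
  Combine with x ≡ 2 (mod 5): since gcd(7, 5) = 1, we get a unique residue mod 35.
    Write x = 0 + 7·t and substitute into x ≡ 2 (mod 5): 7·t ≡ 2 − 0 = 2 (mod 5).
    Reduce coefficients mod 5: 2·t ≡ 2 (mod 5).
    The inverse of 2 mod 5 is 3 (since 2·3 = 6 = 1·5 + 1), so t ≡ 3·2 = 6 ≡ 1 (mod 5).
    Then x = 0 + 7·1 = 7, valid modulo lcm(7, 5) = 35: x ≡ 7 (mod 35).
  Combine with x ≡ 0 (mod 8): since gcd(35, 8) = 1, we get a unique residue mod 280.
    Write x = 7 + 35·t and substitute into x ≡ 0 (mod 8): 35·t ≡ 0 − 7 = -7 (mod 8).
    Reduce coefficients mod 8: 3·t ≡ 1 (mod 8).
    The inverse of 3 mod 8 is 3 (since 3·3 = 9 = 1·8 + 1), so t ≡ 3·1 = 3 ≡ 3 (mod 8).
    Then x = 7 + 35·3 = 112, valid modulo lcm(35, 8) = 280: x ≡ 112 (mod 280).
Verify: 112 mod 7 = 0 ✓, 112 mod 5 = 2 ✓, 112 mod 8 = 0 ✓.

x ≡ 112 (mod 280).


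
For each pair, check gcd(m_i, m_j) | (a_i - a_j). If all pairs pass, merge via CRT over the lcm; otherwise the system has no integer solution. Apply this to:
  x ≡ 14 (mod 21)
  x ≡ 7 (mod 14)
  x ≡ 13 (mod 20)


Moduli 21, 14, 20 are not pairwise coprime, so CRT works modulo lcm(m_i) when all pairwise compatibility conditions hold.
Pairwise compatibility: gcd(m_i, m_j) must divide a_i - a_j for every pair.
Merge one congruence at a time:
  Start: x ≡ 14 (mod 21).
  Combine with x ≡ 7 (mod 14): gcd(21, 14) = 7; 7 - 14 = -7, which IS divisible by 7, so compatible.
    Write x = 14 + 21·t and substitute into x ≡ 7 (mod 14): 21·t ≡ 7 − 14 = -7 (mod 14).
    Divide the congruence (and modulus) by g = 7: 3·t ≡ -1 (mod 2).
    Reduce coefficients mod 2: 1·t ≡ 1 (mod 2).
    So t ≡ 1 (mod 2).
    Then x = 14 + 21·1 = 35, valid modulo lcm(21, 14) = 42: x ≡ 35 (mod 42).
  Combine with x ≡ 13 (mod 20): gcd(42, 20) = 2; 13 - 35 = -22, which IS divisible by 2, so compatible.
    Write x = 35 + 42·t and substitute into x ≡ 13 (mod 20): 42·t ≡ 13 − 35 = -22 (mod 20).
    Divide the congruence (and modulus) by g = 2: 21·t ≡ -11 (mod 10).
    Reduce coefficients mod 10: 1·t ≡ 9 (mod 10).
    So t ≡ 9 (mod 10).
    Then x = 35 + 42·9 = 413, valid modulo lcm(42, 20) = 420: x ≡ 413 (mod 420).
Verify: 413 mod 21 = 14, 413 mod 14 = 7, 413 mod 20 = 13.

x ≡ 413 (mod 420).


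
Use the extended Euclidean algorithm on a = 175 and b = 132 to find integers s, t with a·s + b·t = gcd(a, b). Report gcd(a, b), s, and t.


Euclidean algorithm on (175, 132) — divide until remainder is 0:
  175 = 1 · 132 + 43
  132 = 3 · 43 + 3
  43 = 14 · 3 + 1
  3 = 3 · 1 + 0
gcd(175, 132) = 1.
Track Bezout coefficients alongside the remainders: start with r₀ = 175 = a·1 + b·0 (s = 1, t = 0) and r₁ = 132 = a·0 + b·1 (s = 0, t = 1); each new remainder r_{k+1} = r_{k-1} − q_k·r_k inherits s_{k+1} = s_{k-1} − q_k·s_k, t_{k+1} = t_{k-1} − q_k·t_k, so r_k = a·s_k + b·t_k at every step:
  q = 1: r = 43, s = 1 − 1·0 = 1, t = 0 − 1·1 = -1  (check: 175·1 + 132·(-1) = 43)
  q = 3: r = 3, s = 0 − 3·1 = -3, t = 1 − 3·(-1) = 4  (check: 175·(-3) + 132·4 = 3)
  q = 14: r = 1, s = 1 − 14·(-3) = 43, t = -1 − 14·4 = -57  (check: 175·43 + 132·(-57) = 1)
The row with r = 1 (the gcd) gives the Bezout coefficients s = 43, t = -57.
Result: 175 · (43) + 132 · (-57) = 1.

gcd(175, 132) = 1; s = 43, t = -57 (check: 175·43 + 132·(-57) = 1).


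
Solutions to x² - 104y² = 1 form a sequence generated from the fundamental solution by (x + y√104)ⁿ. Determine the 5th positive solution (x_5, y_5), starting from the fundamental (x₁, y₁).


Step 1: Find the fundamental solution (x₁, y₁) of x² - 104y² = 1.
  Expand √104 as a continued fraction. a₀ = ⌊√104⌋ = 10; iterate m_{k+1} = d_k·a_k − m_k, d_{k+1} = (104 − m_{k+1}²)/d_k, a_{k+1} = ⌊(a₀ + m_{k+1})/d_{k+1}⌋ (starting m₀ = 0, d₀ = 1), with convergents p_k = a_k·p_{k-1} + p_{k-2}, q_k = a_k·q_{k-1} + q_{k-2} (p₋₁ = 1, q₋₁ = 0):
  k = 0: a₀ = 10; p₀/q₀ = 10/1; p₀² − 104·q₀² = 100 − 104 = -4.
  k = 1: m = 10, d = 4, a = ⌊(10 + 10)/4⌋ = 5; p/q = (5·10 + 1)/(5·1 + 0) = 51/5; p² − 104·q² = 2601 − 2600 = 1.
  The first convergent with p² − 104·q² = 1 gives the fundamental solution (x₁, y₁) = (51, 5).
Step 2: Apply the recurrence (x_{n+1}, y_{n+1}) = (x₁x_n + 104y₁y_n, x₁y_n + y₁x_n) repeatedly.
  From (x_1, y_1) = (51, 5): x_2 = 51·51 + 104·5·5 = 5201; y_2 = 51·5 + 5·51 = 510.
  From (x_2, y_2) = (5201, 510): x_3 = 51·5201 + 104·5·510 = 530451; y_3 = 51·510 + 5·5201 = 52015.
  From (x_3, y_3) = (530451, 52015): x_4 = 51·530451 + 104·5·52015 = 54100801; y_4 = 51·52015 + 5·530451 = 5305020.
  From (x_4, y_4) = (54100801, 5305020): x_5 = 51·54100801 + 104·5·5305020 = 5517751251; y_5 = 51·5305020 + 5·54100801 = 541060025.
Step 3: Verify x_5² - 104·y_5² = 30445578867912065001 - 30445578867912065000 = 1 (should be 1). ✓

(x_1, y_1) = (51, 5); (x_5, y_5) = (5517751251, 541060025).


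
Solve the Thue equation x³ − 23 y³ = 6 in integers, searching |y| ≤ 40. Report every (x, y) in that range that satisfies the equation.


The equation is x³ - 23y³ = 6. For fixed y, x³ = 23·y³ + 6, so a solution requires the RHS to be a perfect cube.
Strategy: iterate y from -40 to 40, compute RHS = 23·y³ + 6, and check whether it is a (positive or negative) perfect cube.
Check small values of y:
  y = 0: RHS = 6 is not a perfect cube.
  y = 1: RHS = 29 is not a perfect cube.
  y = -1: RHS = -17 is not a perfect cube.
  y = 2: RHS = 190 is not a perfect cube.
  y = -2: RHS = -178 is not a perfect cube.
  y = 3: RHS = 627 is not a perfect cube.
  y = -3: RHS = -615 is not a perfect cube.
Continuing the search up to |y| = 40 finds no solutions either.
No (x, y) in the scanned range satisfies the equation.

No integer solutions with |y| ≤ 40.


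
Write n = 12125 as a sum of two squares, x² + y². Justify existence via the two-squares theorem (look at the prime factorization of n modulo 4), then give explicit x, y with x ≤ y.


Step 1: Factor n = 12125 = 5^3 · 97.
Step 2: Check the mod-4 condition on each prime factor: 5 ≡ 1 (mod 4), exponent 3; 97 ≡ 1 (mod 4), exponent 1.
All primes ≡ 3 (mod 4) appear to even exponent (or don't appear), so by the two-squares theorem n IS expressible as a sum of two squares.
Step 3: Build a representation. Group n = k² · m with k = 5 and m = 5 · 97 = 485 (a product of primes ≡ 1 (mod 4)); a representation of m scales to one of n via (k·x)² + (k·y)² = k²(x² + y²). Each prime p ≡ 1 (mod 4) is itself a sum of two squares; find a² by testing p − a² for a perfect square:
  5: 5 − 1² = 4 = 2² ⇒ 5 = 1² + 2².
  97: 97 − 1² = 96, 97 − 2² = 93, 97 − 3² = 88, 97 − 4² = 81 = 9² ⇒ 97 = 4² + 9².
  Combine using the Brahmagupta–Fibonacci identity (a² + b²)(c² + d²) = (ac − bd)² + (ad + bc)² = (ac + bd)² + (ad − bc)²:
  5 · 97 = 485: from (1² + 2²)(4² + 9²), take (1·4 − 2·9, 1·9 + 2·4) = (4 − 18, 9 + 8) = (-14, 17); dropping signs (only squares matter) gives (14, 17); check 14² + 17² = 196 + 289 = 485 ✓.
  Scale by k = 5: (5·14, 5·17) = (70, 85).
Step 4: Order so x ≤ y and verify: 70² + 85² = 4900 + 7225 = 12125 = n. ✓

n = 12125 = 70² + 85² (one valid representation with x ≤ y).


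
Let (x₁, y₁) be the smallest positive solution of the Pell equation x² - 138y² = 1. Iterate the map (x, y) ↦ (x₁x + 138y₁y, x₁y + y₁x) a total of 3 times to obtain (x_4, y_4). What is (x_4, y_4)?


Step 1: Find the fundamental solution (x₁, y₁) of x² - 138y² = 1.
  Expand √138 as a continued fraction. a₀ = ⌊√138⌋ = 11; iterate m_{k+1} = d_k·a_k − m_k, d_{k+1} = (138 − m_{k+1}²)/d_k, a_{k+1} = ⌊(a₀ + m_{k+1})/d_{k+1}⌋ (starting m₀ = 0, d₀ = 1), with convergents p_k = a_k·p_{k-1} + p_{k-2}, q_k = a_k·q_{k-1} + q_{k-2} (p₋₁ = 1, q₋₁ = 0):
  k = 0: a₀ = 11; p₀/q₀ = 11/1; p₀² − 138·q₀² = 121 − 138 = -17.
  k = 1: m = 11, d = 17, a = ⌊(11 + 11)/17⌋ = 1; p/q = (1·11 + 1)/(1·1 + 0) = 12/1; p² − 138·q² = 144 − 138 = 6.
  k = 2: m = 6, d = 6, a = ⌊(11 + 6)/6⌋ = 2; p/q = (2·12 + 11)/(2·1 + 1) = 35/3; p² − 138·q² = 1225 − 1242 = -17.
  k = 3: m = 6, d = 17, a = ⌊(11 + 6)/17⌋ = 1; p/q = (1·35 + 12)/(1·3 + 1) = 47/4; p² − 138·q² = 2209 − 2208 = 1.
  The first convergent with p² − 138·q² = 1 gives the fundamental solution (x₁, y₁) = (47, 4).
Step 2: Apply the recurrence (x_{n+1}, y_{n+1}) = (x₁x_n + 138y₁y_n, x₁y_n + y₁x_n) repeatedly.
  From (x_1, y_1) = (47, 4): x_2 = 47·47 + 138·4·4 = 4417; y_2 = 47·4 + 4·47 = 376.
  From (x_2, y_2) = (4417, 376): x_3 = 47·4417 + 138·4·376 = 415151; y_3 = 47·376 + 4·4417 = 35340.
  From (x_3, y_3) = (415151, 35340): x_4 = 47·415151 + 138·4·35340 = 39019777; y_4 = 47·35340 + 4·415151 = 3321584.
Step 3: Verify x_4² - 138·y_4² = 1522542997129729 - 1522542997129728 = 1 (should be 1). ✓

(x_1, y_1) = (47, 4); (x_4, y_4) = (39019777, 3321584).


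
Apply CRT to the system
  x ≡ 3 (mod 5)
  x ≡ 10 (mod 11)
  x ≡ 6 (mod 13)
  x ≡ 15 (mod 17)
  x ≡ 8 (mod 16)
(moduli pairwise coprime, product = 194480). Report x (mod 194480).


Product of moduli M = 5 · 11 · 13 · 17 · 16 = 194480.
Merge one congruence at a time:
  Start: x ≡ 3 (mod 5).
  Combine with x ≡ 10 (mod 11); new modulus lcm = 55.
    Write x = 3 + 5·t and substitute into x ≡ 10 (mod 11): 5·t ≡ 10 − 3 = 7 (mod 11).
    The inverse of 5 mod 11 is 9 (since 5·9 = 45 = 4·11 + 1), so t ≡ 9·7 = 63 ≡ 8 (mod 11).
    Then x = 3 + 5·8 = 43, valid modulo lcm(5, 11) = 55: x ≡ 43 (mod 55).
  Combine with x ≡ 6 (mod 13); new modulus lcm = 715.
    Write x = 43 + 55·t and substitute into x ≡ 6 (mod 13): 55·t ≡ 6 − 43 = -37 (mod 13).
    Reduce coefficients mod 13: 3·t ≡ 2 (mod 13).
    The inverse of 3 mod 13 is 9 (since 3·9 = 27 = 2·13 + 1), so t ≡ 9·2 = 18 ≡ 5 (mod 13).
    Then x = 43 + 55·5 = 318, valid modulo lcm(55, 13) = 715: x ≡ 318 (mod 715).
  Combine with x ≡ 15 (mod 17); new modulus lcm = 12155.
    Write x = 318 + 715·t and substitute into x ≡ 15 (mod 17): 715·t ≡ 15 − 318 = -303 (mod 17).
    Reduce coefficients mod 17: 1·t ≡ 3 (mod 17).
    So t ≡ 3 (mod 17).
    Then x = 318 + 715·3 = 2463, valid modulo lcm(715, 17) = 12155: x ≡ 2463 (mod 12155).
  Combine with x ≡ 8 (mod 16); new modulus lcm = 194480.
    Write x = 2463 + 12155·t and substitute into x ≡ 8 (mod 16): 12155·t ≡ 8 − 2463 = -2455 (mod 16).
    Reduce coefficients mod 16: 11·t ≡ 9 (mod 16).
    The inverse of 11 mod 16 is 3 (since 11·3 = 33 = 2·16 + 1), so t ≡ 3·9 = 27 ≡ 11 (mod 16).
    Then x = 2463 + 12155·11 = 136168, valid modulo lcm(12155, 16) = 194480: x ≡ 136168 (mod 194480).
Verify against each original: 136168 mod 5 = 3, 136168 mod 11 = 10, 136168 mod 13 = 6, 136168 mod 17 = 15, 136168 mod 16 = 8.

x ≡ 136168 (mod 194480).


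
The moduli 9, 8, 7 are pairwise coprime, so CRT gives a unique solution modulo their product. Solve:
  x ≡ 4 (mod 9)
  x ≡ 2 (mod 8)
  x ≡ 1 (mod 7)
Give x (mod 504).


Moduli 9, 8, 7 are pairwise coprime; by CRT there is a unique solution modulo M = 9 · 8 · 7 = 504.
Solve pairwise, accumulating the modulus:
  Start with x ≡ 4 (mod 9).
  Combine with x ≡ 2 (mod 8): since gcd(9, 8) = 1, we get a unique residue mod 72.
    Write x = 4 + 9·t and substitute into x ≡ 2 (mod 8): 9·t ≡ 2 − 4 = -2 (mod 8).
    Reduce coefficients mod 8: 1·t ≡ 6 (mod 8).
    So t ≡ 6 (mod 8).
    Then x = 4 + 9·6 = 58, valid modulo lcm(9, 8) = 72: x ≡ 58 (mod 72).
  Combine with x ≡ 1 (mod 7): since gcd(72, 7) = 1, we get a unique residue mod 504.
    Write x = 58 + 72·t and substitute into x ≡ 1 (mod 7): 72·t ≡ 1 − 58 = -57 (mod 7).
    Reduce coefficients mod 7: 2·t ≡ 6 (mod 7).
    The inverse of 2 mod 7 is 4 (since 2·4 = 8 = 1·7 + 1), so t ≡ 4·6 = 24 ≡ 3 (mod 7).
    Then x = 58 + 72·3 = 274, valid modulo lcm(72, 7) = 504: x ≡ 274 (mod 504).
Verify: 274 mod 9 = 4 ✓, 274 mod 8 = 2 ✓, 274 mod 7 = 1 ✓.

x ≡ 274 (mod 504).


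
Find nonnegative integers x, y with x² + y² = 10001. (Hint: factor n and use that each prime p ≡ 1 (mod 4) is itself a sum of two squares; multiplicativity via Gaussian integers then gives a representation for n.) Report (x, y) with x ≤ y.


Step 1: Factor n = 10001 = 73 · 137.
Step 2: Check the mod-4 condition on each prime factor: 73 ≡ 1 (mod 4), exponent 1; 137 ≡ 1 (mod 4), exponent 1.
All primes ≡ 3 (mod 4) appear to even exponent (or don't appear), so by the two-squares theorem n IS expressible as a sum of two squares.
Step 3: Build a representation. Here n = 73 · 137 is a product of primes ≡ 1 (mod 4). Each prime p ≡ 1 (mod 4) is itself a sum of two squares; find a² by testing p − a² for a perfect square:
  73: 73 − 1² = 72, 73 − 2² = 69, 73 − 3² = 64 = 8² ⇒ 73 = 3² + 8².
  137: 137 − 1² = 136, 137 − 2² = 133, 137 − 3² = 128, 137 − 4² = 121 = 11² ⇒ 137 = 4² + 11².
  Combine using the Brahmagupta–Fibonacci identity (a² + b²)(c² + d²) = (ac − bd)² + (ad + bc)² = (ac + bd)² + (ad − bc)²:
  73 · 137 = 10001: from (3² + 8²)(4² + 11²), take (3·4 − 8·11, 3·11 + 8·4) = (12 − 88, 33 + 32) = (-76, 65); dropping signs (only squares matter) gives (76, 65); check 76² + 65² = 5776 + 4225 = 10001 ✓.
Step 4: Order so x ≤ y and verify: 65² + 76² = 4225 + 5776 = 10001 = n. ✓

n = 10001 = 65² + 76² (one valid representation with x ≤ y).


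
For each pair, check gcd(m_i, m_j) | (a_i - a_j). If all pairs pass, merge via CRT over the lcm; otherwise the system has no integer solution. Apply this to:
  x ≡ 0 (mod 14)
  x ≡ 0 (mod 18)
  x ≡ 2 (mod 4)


Moduli 14, 18, 4 are not pairwise coprime, so CRT works modulo lcm(m_i) when all pairwise compatibility conditions hold.
Pairwise compatibility: gcd(m_i, m_j) must divide a_i - a_j for every pair.
Merge one congruence at a time:
  Start: x ≡ 0 (mod 14).
  Combine with x ≡ 0 (mod 18): gcd(14, 18) = 2; 0 - 0 = 0, which IS divisible by 2, so compatible.
    Write x = 0 + 14·t and substitute into x ≡ 0 (mod 18): 14·t ≡ 0 − 0 = 0 (mod 18).
    Divide the congruence (and modulus) by g = 2: 7·t ≡ 0 (mod 9).
    The inverse of 7 mod 9 is 4 (since 7·4 = 28 = 3·9 + 1), so t ≡ 4·0 = 0 ≡ 0 (mod 9).
    Then x = 0 + 14·0 = 0, valid modulo lcm(14, 18) = 126: x ≡ 0 (mod 126).
  Combine with x ≡ 2 (mod 4): gcd(126, 4) = 2; 2 - 0 = 2, which IS divisible by 2, so compatible.
    Write x = 0 + 126·t and substitute into x ≡ 2 (mod 4): 126·t ≡ 2 − 0 = 2 (mod 4).
    Divide the congruence (and modulus) by g = 2: 63·t ≡ 1 (mod 2).
    Reduce coefficients mod 2: 1·t ≡ 1 (mod 2).
    So t ≡ 1 (mod 2).
    Then x = 0 + 126·1 = 126, valid modulo lcm(126, 4) = 252: x ≡ 126 (mod 252).
Verify: 126 mod 14 = 0, 126 mod 18 = 0, 126 mod 4 = 2.

x ≡ 126 (mod 252).


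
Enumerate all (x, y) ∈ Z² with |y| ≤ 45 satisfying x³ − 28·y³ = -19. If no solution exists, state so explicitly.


The equation is x³ - 28y³ = -19. For fixed y, x³ = 28·y³ − 19, so a solution requires the RHS to be a perfect cube.
Strategy: iterate y from -45 to 45, compute RHS = 28·y³ − 19, and check whether it is a (positive or negative) perfect cube.
Check small values of y:
  y = 0: RHS = -19 is not a perfect cube.
  y = 1: RHS = 9 is not a perfect cube.
  y = -1: RHS = -47 is not a perfect cube.
  y = 2: RHS = 205 is not a perfect cube.
  y = -2: RHS = -243 is not a perfect cube.
  y = 3: RHS = 737 is not a perfect cube.
  y = -3: RHS = -775 is not a perfect cube.
Continuing the search up to |y| = 45 finds no solutions either.
No (x, y) in the scanned range satisfies the equation.

No integer solutions with |y| ≤ 45.


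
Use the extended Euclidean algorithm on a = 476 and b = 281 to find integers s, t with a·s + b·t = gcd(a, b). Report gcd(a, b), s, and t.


Euclidean algorithm on (476, 281) — divide until remainder is 0:
  476 = 1 · 281 + 195
  281 = 1 · 195 + 86
  195 = 2 · 86 + 23
  86 = 3 · 23 + 17
  23 = 1 · 17 + 6
  17 = 2 · 6 + 5
  6 = 1 · 5 + 1
  5 = 5 · 1 + 0
gcd(476, 281) = 1.
Track Bezout coefficients alongside the remainders: start with r₀ = 476 = a·1 + b·0 (s = 1, t = 0) and r₁ = 281 = a·0 + b·1 (s = 0, t = 1); each new remainder r_{k+1} = r_{k-1} − q_k·r_k inherits s_{k+1} = s_{k-1} − q_k·s_k, t_{k+1} = t_{k-1} − q_k·t_k, so r_k = a·s_k + b·t_k at every step:
  q = 1: r = 195, s = 1 − 1·0 = 1, t = 0 − 1·1 = -1  (check: 476·1 + 281·(-1) = 195)
  q = 1: r = 86, s = 0 − 1·1 = -1, t = 1 − 1·(-1) = 2  (check: 476·(-1) + 281·2 = 86)
  q = 2: r = 23, s = 1 − 2·(-1) = 3, t = -1 − 2·2 = -5  (check: 476·3 + 281·(-5) = 23)
  q = 3: r = 17, s = -1 − 3·3 = -10, t = 2 − 3·(-5) = 17  (check: 476·(-10) + 281·17 = 17)
  q = 1: r = 6, s = 3 − 1·(-10) = 13, t = -5 − 1·17 = -22  (check: 476·13 + 281·(-22) = 6)
  q = 2: r = 5, s = -10 − 2·13 = -36, t = 17 − 2·(-22) = 61  (check: 476·(-36) + 281·61 = 5)
  q = 1: r = 1, s = 13 − 1·(-36) = 49, t = -22 − 1·61 = -83  (check: 476·49 + 281·(-83) = 1)
The row with r = 1 (the gcd) gives the Bezout coefficients s = 49, t = -83.
Result: 476 · (49) + 281 · (-83) = 1.

gcd(476, 281) = 1; s = 49, t = -83 (check: 476·49 + 281·(-83) = 1).
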